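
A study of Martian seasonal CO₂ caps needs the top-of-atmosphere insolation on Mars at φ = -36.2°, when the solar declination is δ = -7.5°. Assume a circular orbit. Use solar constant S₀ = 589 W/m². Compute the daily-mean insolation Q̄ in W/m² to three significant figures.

cos H₀ = −tan(-36.2°) tan(-7.500°) = -0.0964, H₀ = 1.6673 rad.
Bracket: H₀ sin φ sin δ + cos φ cos δ sin H₀ = 1.6673×-0.59061×-0.13053 + 0.80696×0.99144×0.99535 = 0.128536 + 0.796332 = 0.924868.
Q̄ = (S₀/π) × [bracket] = (589/π) × 0.924868 = 173.4 W/m².

Q̄ ≈ 173 W/m²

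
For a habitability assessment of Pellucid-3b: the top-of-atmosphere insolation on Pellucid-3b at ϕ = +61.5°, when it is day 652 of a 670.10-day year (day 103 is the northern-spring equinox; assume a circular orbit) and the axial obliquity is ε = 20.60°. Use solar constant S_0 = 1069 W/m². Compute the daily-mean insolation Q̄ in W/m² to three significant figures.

Solar longitude: L_s = 360° × (652 − 103)/670.10 = 294.941°.
sin δ = sin 20.60° × sin 294.941° = -0.31903, so δ = -18.604°.
cos h₀ = −tan(+61.5°) tan(-18.604°) = 0.6200, h₀ = 0.9021 rad.
Bracket: h₀ sin ϕ sin δ + cos ϕ cos δ sin h₀ = 0.9021×0.87882×-0.31903 + 0.47716×0.94774×0.78462 = -0.252922 + 0.354824 = 0.101902.
Q̄ = (S_0/π) × [bracket] = (1069/π) × 0.101902 = 34.67 W/m².

Q̄ ≈ 34.7 W/m²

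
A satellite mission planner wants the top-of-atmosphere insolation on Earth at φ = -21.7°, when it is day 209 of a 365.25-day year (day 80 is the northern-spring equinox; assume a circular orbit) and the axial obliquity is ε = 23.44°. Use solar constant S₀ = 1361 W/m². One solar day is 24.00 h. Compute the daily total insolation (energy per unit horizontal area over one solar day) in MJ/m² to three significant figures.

26.4 MJ/m²

Solar longitude: λ_s = 360° × (209 − 80)/365.25 = 127.146°.
sin δ = sin 23.44° × sin 127.146° = 0.31708, so δ = +18.486°.
cos H₀ = −tan(-21.7°) tan(+18.486°) = 0.1330, H₀ = 1.4374 rad.
Bracket: H₀ sin φ sin δ + cos φ cos δ sin H₀ = 1.4374×-0.36975×0.31708 + 0.92913×0.94840×0.99111 = -0.168521 + 0.873353 = 0.704832.
Q̄ = (S₀/π) × [bracket] = (1361/π) × 0.704832 = 305.35 W/m².
Daily total = Q̄ × 24.00 h × 3600 s/h = 305.35 × 24.00 × 3600 / 10⁶ = 26.38 MJ/m².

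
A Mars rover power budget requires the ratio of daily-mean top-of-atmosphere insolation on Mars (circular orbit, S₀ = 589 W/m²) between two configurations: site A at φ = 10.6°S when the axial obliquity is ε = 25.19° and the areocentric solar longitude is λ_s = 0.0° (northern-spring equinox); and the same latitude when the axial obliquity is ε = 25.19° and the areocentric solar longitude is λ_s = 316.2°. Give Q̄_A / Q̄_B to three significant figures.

Q̄_A / Q̄_B ≈ 0.958

— Configuration A (φ=-10.6°):
sin δ = sin 25.19° × sin 0.0° = 0.00000, so δ = +0.000°.
cos H₀ = −tan(-10.6°) tan(+0.000°) = 0.0000, H₀ = 1.5708 rad.
Bracket: H₀ sin φ sin δ + cos φ cos δ sin H₀ = 1.5708×-0.18395×0.00000 + 0.98294×1.00000×1.00000 = -0.000000 + 0.982940 = 0.982940.
Q̄ = (S₀/π) × [bracket] = (589/π) × 0.982940 = 184.29 W/m².
— Configuration B (φ=-10.6°):
sin δ = sin 25.19° × sin 316.2° = -0.29459, so δ = -17.133°.
cos H₀ = −tan(-10.6°) tan(-17.133°) = -0.0577, H₀ = 1.6285 rad.
Bracket: H₀ sin φ sin δ + cos φ cos δ sin H₀ = 1.6285×-0.18395×-0.29459 + 0.98294×0.95562×0.99833 = 0.088248 + 0.937748 = 1.025996.
Q̄ = (S₀/π) × [bracket] = (589/π) × 1.025996 = 192.36 W/m².
Ratio Q̄_A / Q̄_B = 184.29 / 192.36 = 0.9580.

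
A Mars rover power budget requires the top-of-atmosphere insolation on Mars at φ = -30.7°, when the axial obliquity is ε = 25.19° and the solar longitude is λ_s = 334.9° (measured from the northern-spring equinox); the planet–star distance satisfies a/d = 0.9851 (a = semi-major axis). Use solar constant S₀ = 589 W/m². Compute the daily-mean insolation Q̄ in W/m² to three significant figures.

Q̄ ≈ 181 W/m²

Solar declination: sin δ = sin ε · sin λ_s = sin 25.19° × sin 334.9° = -0.18055, so δ = -10.402°.
cos H₀ = −tan(-30.7°) tan(-10.402°) = -0.1090, H₀ = 1.6800 rad.
Bracket: H₀ sin φ sin δ + cos φ cos δ sin H₀ = 1.6800×-0.51054×-0.18055 + 0.85985×0.98357×0.99404 = 0.154859 + 0.840682 = 0.995541.
Inverse-square distance factor (a/d)² = 0.9851² = 0.970422.
Q̄ = (S₀/π) × 0.970422 × [bracket] = (589/π) × 0.970422 × 0.995541 = 181.1 W/m².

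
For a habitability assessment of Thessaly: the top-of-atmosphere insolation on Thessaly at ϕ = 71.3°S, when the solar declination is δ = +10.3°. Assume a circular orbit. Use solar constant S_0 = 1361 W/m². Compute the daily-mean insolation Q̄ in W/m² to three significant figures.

cos h₀ = −tan(-71.3°) tan(+10.300°) = 0.5369, h₀ = 1.0040 rad.
Bracket: h₀ sin ϕ sin δ + cos ϕ cos δ sin h₀ = 1.0040×-0.94721×0.17880 + 0.32061×0.98389×0.84365 = -0.170039 + 0.266125 = 0.096086.
Q̄ = (S_0/π) × [bracket] = (1361/π) × 0.096086 = 41.63 W/m².

Q̄ ≈ 41.6 W/m²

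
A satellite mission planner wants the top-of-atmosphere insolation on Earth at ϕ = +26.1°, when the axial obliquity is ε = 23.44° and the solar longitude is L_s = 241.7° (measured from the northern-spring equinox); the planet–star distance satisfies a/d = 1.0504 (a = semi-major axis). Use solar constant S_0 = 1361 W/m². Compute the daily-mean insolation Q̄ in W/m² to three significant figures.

Solar declination: sin δ = sin ε · sin L_s = sin 23.44° × sin 241.7° = -0.35024, so δ = -20.502°.
cos h₀ = −tan(+26.1°) tan(-20.502°) = 0.1832, h₀ = 1.3866 rad.
Bracket: h₀ sin ϕ sin δ + cos ϕ cos δ sin h₀ = 1.3866×0.43994×-0.35024 + 0.89803×0.93666×0.98308 = -0.213654 + 0.826917 = 0.613263.
Inverse-square distance factor (a/d)² = 1.0504² = 1.103340.
Q̄ = (S_0/π) × 1.103340 × [bracket] = (1361/π) × 1.103340 × 0.613263 = 293.1 W/m².

Q̄ ≈ 293 W/m²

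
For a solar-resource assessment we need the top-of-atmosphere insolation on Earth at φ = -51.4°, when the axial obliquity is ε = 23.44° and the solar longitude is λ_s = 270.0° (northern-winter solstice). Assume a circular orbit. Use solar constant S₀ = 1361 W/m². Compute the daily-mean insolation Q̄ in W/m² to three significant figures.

Solar declination: sin δ = sin ε · sin λ_s = sin 23.44° × sin 270.0° = -0.39779, so δ = -23.440°.
cos H₀ = −tan(-51.4°) tan(-23.440°) = -0.5431, H₀ = 2.1449 rad.
Bracket: H₀ sin φ sin δ + cos φ cos δ sin H₀ = 2.1449×-0.78152×-0.39779 + 0.62388×0.91748×0.83965 = 0.666808 + 0.480613 = 1.147421.
Q̄ = (S₀/π) × [bracket] = (1361/π) × 1.147421 = 497.1 W/m².

Q̄ ≈ 497 W/m²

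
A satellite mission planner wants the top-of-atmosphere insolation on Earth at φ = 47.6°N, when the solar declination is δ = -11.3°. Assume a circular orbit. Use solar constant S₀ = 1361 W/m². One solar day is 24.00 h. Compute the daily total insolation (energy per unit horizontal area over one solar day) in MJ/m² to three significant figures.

cos H₀ = −tan(+47.6°) tan(-11.300°) = 0.2188, H₀ = 1.3502 rad.
Bracket: H₀ sin φ sin δ + cos φ cos δ sin H₀ = 1.3502×0.73846×-0.19595 + 0.67430×0.98061×0.97576 = -0.195376 + 0.645197 = 0.449821.
Q̄ = (S₀/π) × [bracket] = (1361/π) × 0.449821 = 194.87 W/m².
Daily total = Q̄ × 24.00 h × 3600 s/h = 194.87 × 24.00 × 3600 / 10⁶ = 16.84 MJ/m².

16.8 MJ/m²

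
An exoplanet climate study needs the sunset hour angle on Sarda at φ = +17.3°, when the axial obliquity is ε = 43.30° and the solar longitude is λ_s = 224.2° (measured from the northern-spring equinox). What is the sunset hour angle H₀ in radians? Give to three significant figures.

H₀ = 1.40 rad

Solar declination: sin δ = sin ε · sin λ_s = sin 43.30° × sin 224.2° = -0.47813, so δ = -28.563°.
cos H₀ = −tan φ · tan δ = −tan(+17.3°) × tan(-28.563°) = 0.1696, so H₀ = 1.4004 rad = 80.24°.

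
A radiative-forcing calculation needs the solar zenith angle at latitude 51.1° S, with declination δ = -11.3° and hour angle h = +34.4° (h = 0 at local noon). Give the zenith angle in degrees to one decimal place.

θ_z = 48.7°

cos θ_z = sin ϕ sin δ + cos ϕ cos δ cos h = 0.152494 + 0.508096 = 0.660590.
θ_z = arccos(0.660590) = 48.7°.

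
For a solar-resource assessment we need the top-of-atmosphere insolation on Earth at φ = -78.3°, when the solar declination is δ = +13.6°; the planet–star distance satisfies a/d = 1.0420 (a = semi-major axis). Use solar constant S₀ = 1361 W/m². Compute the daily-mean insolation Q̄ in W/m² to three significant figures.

Q̄ ≈ 0.00 W/m²

cos H₀ = −tan(-78.3°) tan(+13.600°) = 1.1682 ≥ 1 ⇒ polar night, H₀ = 0 and Q̄ = 0.
Inverse-square distance factor (a/d)² = 1.0420² = 1.085764.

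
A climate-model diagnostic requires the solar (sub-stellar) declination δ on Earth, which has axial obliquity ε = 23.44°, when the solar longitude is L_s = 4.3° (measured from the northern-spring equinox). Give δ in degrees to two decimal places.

δ = +1.71°

sin δ = sin ε · sin L_s = sin 23.44° × sin 4.3° = 0.029826.
δ = arcsin(0.029826) = +1.71°.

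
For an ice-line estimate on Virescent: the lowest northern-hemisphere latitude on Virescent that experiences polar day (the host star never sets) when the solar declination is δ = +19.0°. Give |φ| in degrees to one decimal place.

Polar day requires cos H₀ = −tan φ tan δ ≤ −1, i.e. tan φ tan δ ≥ 1.
The boundary is |tan φ| · |tan δ| = 1, so |φ| = 90° − |δ| = 90° − 19.0° = 71.0° in the northern hemisphere.

|φ| = 71.0°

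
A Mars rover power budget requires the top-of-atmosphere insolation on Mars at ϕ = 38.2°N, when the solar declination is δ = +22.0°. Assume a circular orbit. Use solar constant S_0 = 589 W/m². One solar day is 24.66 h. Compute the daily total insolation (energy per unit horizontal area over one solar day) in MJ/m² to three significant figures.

cos h₀ = −tan(+38.2°) tan(+22.000°) = -0.3179, h₀ = 1.8943 rad.
Bracket: h₀ sin ϕ sin δ + cos ϕ cos δ sin h₀ = 1.8943×0.61841×0.37461 + 0.78586×0.92718×0.94811 = 0.438838 + 0.690825 = 1.129663.
Q̄ = (S_0/π) × [bracket] = (589/π) × 1.129663 = 211.79 W/m².
Daily total = Q̄ × 24.66 h × 3600 s/h = 211.79 × 24.66 × 3600 / 10⁶ = 18.80 MJ/m².

18.8 MJ/m²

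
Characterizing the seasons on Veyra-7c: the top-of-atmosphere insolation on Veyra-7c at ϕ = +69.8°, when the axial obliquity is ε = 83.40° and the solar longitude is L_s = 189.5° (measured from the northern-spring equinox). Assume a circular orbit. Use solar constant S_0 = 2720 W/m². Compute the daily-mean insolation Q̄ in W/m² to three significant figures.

Solar declination: sin δ = sin ε · sin L_s = sin 83.40° × sin 189.5° = -0.16395, so δ = -9.436°.
cos h₀ = −tan(+69.8°) tan(-9.436°) = 0.4517, h₀ = 1.1021 rad.
Bracket: h₀ sin ϕ sin δ + cos ϕ cos δ sin h₀ = 1.1021×0.93849×-0.16395 + 0.34530×0.98647×0.89216 = -0.169575 + 0.303895 = 0.134320.
Q̄ = (S_0/π) × [bracket] = (2720/π) × 0.134320 = 116.3 W/m².

Q̄ ≈ 116 W/m²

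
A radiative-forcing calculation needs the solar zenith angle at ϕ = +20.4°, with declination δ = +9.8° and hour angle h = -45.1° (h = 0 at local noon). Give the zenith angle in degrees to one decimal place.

cos θ_z = sin ϕ sin δ + cos ϕ cos δ cos h = 0.059330 + 0.651947 = 0.711277.
θ_z = arccos(0.711277) = 44.7°.

θ_z = 44.7°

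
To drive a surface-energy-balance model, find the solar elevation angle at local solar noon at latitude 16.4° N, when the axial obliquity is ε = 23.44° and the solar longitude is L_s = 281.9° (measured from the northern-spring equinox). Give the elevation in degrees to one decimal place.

50.7°

Solar declination: sin δ = sin ε · sin L_s = sin 23.44° × sin 281.9° = -0.38924, so δ = -22.907°.
At local noon the hour angle is zero, so the zenith angle equals |ϕ − δ| = |+16.4° − (-22.907°)| = 39.307°.
Elevation = 90° − 39.307° = 50.7°.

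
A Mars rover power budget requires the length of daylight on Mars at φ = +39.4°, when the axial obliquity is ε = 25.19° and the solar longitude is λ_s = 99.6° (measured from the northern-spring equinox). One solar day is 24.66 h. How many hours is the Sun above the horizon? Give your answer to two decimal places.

15.39 h

Solar declination: sin δ = sin ε · sin λ_s = sin 25.19° × sin 99.6° = 0.41966, so δ = +24.813°.
cos H₀ = −tan φ · tan δ = −tan(+39.4°) × tan(+24.813°) = -0.3798, so H₀ = 1.9603 rad = 112.32°.
Daylight = 2H₀/(2π) × 24.66 h = (1.9603/π) × 24.66 = 15.39 h.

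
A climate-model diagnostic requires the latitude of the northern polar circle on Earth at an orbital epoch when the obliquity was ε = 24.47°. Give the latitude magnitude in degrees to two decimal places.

65.53°

The polar circle is the lowest latitude that experiences at least one full rotation of continuous daylight at the northern-summer solstice; it lies at |φ| = 90° − ε = 90° − 24.47° = 65.53°.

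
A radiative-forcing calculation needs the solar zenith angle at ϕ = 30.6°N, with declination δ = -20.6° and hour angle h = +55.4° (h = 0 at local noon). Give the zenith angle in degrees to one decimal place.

cos θ_z = sin ϕ sin δ + cos ϕ cos δ cos h = -0.179102 + 0.457515 = 0.278413.
θ_z = arccos(0.278413) = 73.8°.

θ_z = 73.8°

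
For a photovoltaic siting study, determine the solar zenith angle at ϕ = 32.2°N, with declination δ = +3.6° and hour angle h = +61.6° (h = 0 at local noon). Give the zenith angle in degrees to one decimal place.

θ_z = 64.2°

cos θ_z = sin ϕ sin δ + cos ϕ cos δ cos h = 0.033460 + 0.401676 = 0.435136.
θ_z = arccos(0.435136) = 64.2°.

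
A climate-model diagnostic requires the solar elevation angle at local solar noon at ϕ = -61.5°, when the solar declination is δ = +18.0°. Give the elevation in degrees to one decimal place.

10.5°

At local noon the hour angle is zero, so the zenith angle equals |ϕ − δ| = |-61.5° − (+18.000°)| = 79.500°.
Elevation = 90° − 79.500° = 10.5°.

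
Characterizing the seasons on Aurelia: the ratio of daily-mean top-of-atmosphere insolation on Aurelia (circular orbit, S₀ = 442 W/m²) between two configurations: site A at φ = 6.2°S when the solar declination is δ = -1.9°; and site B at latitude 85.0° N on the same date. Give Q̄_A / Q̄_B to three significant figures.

Q̄_A / Q̄_B ≈ 24.0

— Configuration A (φ=-6.2°):
cos H₀ = −tan(-6.2°) tan(-1.900°) = -0.0036, H₀ = 1.5744 rad.
Bracket: H₀ sin φ sin δ + cos φ cos δ sin H₀ = 1.5744×-0.10800×-0.03316 + 0.99415×0.99945×0.99999 = 0.005638 + 0.993593 = 0.999231.
Q̄ = (S₀/π) × [bracket] = (442/π) × 0.999231 = 140.58 W/m².
— Configuration B (φ=+85.0°):
cos H₀ = −tan(+85.0°) tan(-1.900°) = 0.3792, H₀ = 1.1819 rad.
Bracket: H₀ sin φ sin δ + cos φ cos δ sin H₀ = 1.1819×0.99619×-0.03316 + 0.08716×0.99945×0.92533 = -0.039042 + 0.080607 = 0.041565.
Q̄ = (S₀/π) × [bracket] = (442/π) × 0.041565 = 5.8479 W/m².
Ratio Q̄_A / Q̄_B = 140.58 / 5.8479 = 24.04.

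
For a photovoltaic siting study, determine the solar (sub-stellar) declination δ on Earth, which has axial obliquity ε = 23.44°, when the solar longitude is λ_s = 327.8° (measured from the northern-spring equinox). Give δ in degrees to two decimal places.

δ = -12.24°

sin δ = sin ε · sin λ_s = sin 23.44° × sin 327.8° = -0.211972.
δ = arcsin(-0.211972) = -12.24°.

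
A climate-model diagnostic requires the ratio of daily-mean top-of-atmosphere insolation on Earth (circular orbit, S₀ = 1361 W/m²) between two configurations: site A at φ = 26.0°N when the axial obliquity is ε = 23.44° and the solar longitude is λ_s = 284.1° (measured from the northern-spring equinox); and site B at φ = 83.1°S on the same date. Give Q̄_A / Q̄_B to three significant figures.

Q̄_A / Q̄_B ≈ 0.483

— Configuration A (φ=+26.0°):
Solar declination: sin δ = sin ε · sin λ_s = sin 23.44° × sin 284.1° = -0.38580, so δ = -22.694°.
cos H₀ = −tan(+26.0°) tan(-22.694°) = 0.2040, H₀ = 1.3654 rad.
Bracket: H₀ sin φ sin δ + cos φ cos δ sin H₀ = 1.3654×0.43837×-0.38580 + 0.89879×0.92258×0.97898 = -0.230921 + 0.811776 = 0.580855.
Q̄ = (S₀/π) × [bracket] = (1361/π) × 0.580855 = 251.64 W/m².
— Configuration B (φ=-83.1°):
cos H₀ = −tan(-83.1°) tan(-22.694°) = -3.4556 ≤ −1 ⇒ polar day, H₀ = π.
Bracket: H₀ sin φ sin δ + cos φ cos δ sin H₀ = 3.1416×-0.99276×-0.38580 + 0.12014×0.92258×0.00000 = 1.203254 + 0.000000 = 1.203254.
Q̄ = (S₀/π) × [bracket] = (1361/π) × 1.203254 = 521.27 W/m².
Ratio Q̄_A / Q̄_B = 251.64 / 521.27 = 0.4827.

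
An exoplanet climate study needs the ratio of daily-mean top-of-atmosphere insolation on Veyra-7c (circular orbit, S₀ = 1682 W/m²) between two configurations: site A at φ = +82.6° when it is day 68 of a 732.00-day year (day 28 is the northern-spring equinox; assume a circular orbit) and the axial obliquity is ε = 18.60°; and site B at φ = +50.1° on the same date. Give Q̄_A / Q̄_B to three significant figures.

Q̄_A / Q̄_B ≈ 0.444

— Configuration A (φ=+82.6°):
Solar longitude: λ_s = 360° × (68 − 28)/732.00 = 19.672°.
sin δ = sin 18.60° × sin 19.672° = 0.10737, so δ = +6.164°.
cos H₀ = −tan(+82.6°) tan(+6.164°) = -0.8315, H₀ = 2.5527 rad.
Bracket: H₀ sin φ sin δ + cos φ cos δ sin H₀ = 2.5527×0.99167×0.10737 + 0.12880×0.99422×0.55547 = 0.271800 + 0.071131 = 0.342931.
Q̄ = (S₀/π) × [bracket] = (1682/π) × 0.342931 = 183.60 W/m².
— Configuration B (φ=+50.1°):
cos H₀ = −tan(+50.1°) tan(+6.164°) = -0.1292, H₀ = 1.7003 rad.
Bracket: H₀ sin φ sin δ + cos φ cos δ sin H₀ = 1.7003×0.76717×0.10737 + 0.64145×0.99422×0.99162 = 0.140055 + 0.632398 = 0.772453.
Q̄ = (S₀/π) × [bracket] = (1682/π) × 0.772453 = 413.57 W/m².
Ratio Q̄_A / Q̄_B = 183.60 / 413.57 = 0.4439.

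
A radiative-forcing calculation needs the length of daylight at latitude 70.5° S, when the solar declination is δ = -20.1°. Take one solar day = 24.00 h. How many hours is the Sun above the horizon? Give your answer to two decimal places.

Sunrise equation: cos H₀ = −tan φ · tan δ = -1.0334 ≤ −1, so the Sun never sets (polar day) and H₀ = π.
Daylight = 2H₀/(2π) × 24.00 h = (3.1416/π) × 24.00 = 24.00 h.

24.00 h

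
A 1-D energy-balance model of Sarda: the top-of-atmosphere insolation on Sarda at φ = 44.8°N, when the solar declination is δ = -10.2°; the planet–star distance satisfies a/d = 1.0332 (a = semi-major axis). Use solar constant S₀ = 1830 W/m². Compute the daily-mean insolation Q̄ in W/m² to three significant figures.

Q̄ ≈ 319 W/m²

cos H₀ = −tan(+44.8°) tan(-10.200°) = 0.1787, H₀ = 1.3912 rad.
Bracket: H₀ sin φ sin δ + cos φ cos δ sin H₀ = 1.3912×0.70463×-0.17708 + 0.70957×0.98420×0.98391 = -0.173588 + 0.687122 = 0.513534.
Inverse-square distance factor (a/d)² = 1.0332² = 1.067502.
Q̄ = (S₀/π) × 1.067502 × [bracket] = (1830/π) × 1.067502 × 0.513534 = 319.3 W/m².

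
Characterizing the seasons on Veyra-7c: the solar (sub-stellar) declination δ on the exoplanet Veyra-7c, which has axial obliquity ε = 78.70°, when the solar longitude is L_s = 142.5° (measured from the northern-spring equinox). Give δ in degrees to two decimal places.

sin δ = sin ε · sin L_s = sin 78.70° × sin 142.5° = 0.596960.
δ = arcsin(0.596960) = +36.65°.

δ = +36.65°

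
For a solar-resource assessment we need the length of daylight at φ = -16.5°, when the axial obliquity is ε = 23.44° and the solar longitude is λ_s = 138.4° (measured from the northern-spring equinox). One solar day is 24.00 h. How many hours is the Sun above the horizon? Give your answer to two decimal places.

Solar declination: sin δ = sin ε · sin λ_s = sin 23.44° × sin 138.4° = 0.26410, so δ = +15.314°.
cos H₀ = −tan φ · tan δ = −tan(-16.5°) × tan(+15.314°) = 0.0811, so H₀ = 1.4896 rad = 85.35°.
Daylight = 2H₀/(2π) × 24.00 h = (1.4896/π) × 24.00 = 11.38 h.

11.38 h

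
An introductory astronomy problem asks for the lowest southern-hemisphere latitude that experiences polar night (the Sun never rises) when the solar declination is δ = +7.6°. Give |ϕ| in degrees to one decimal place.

|ϕ| = 82.4°

Polar night requires cos h₀ = −tan ϕ tan δ ≥ 1, i.e. tan ϕ tan δ ≤ −1.
The boundary is |tan ϕ| · |tan δ| = 1, so |ϕ| = 90° − |δ| = 90° − 7.6° = 82.4° in the southern hemisphere.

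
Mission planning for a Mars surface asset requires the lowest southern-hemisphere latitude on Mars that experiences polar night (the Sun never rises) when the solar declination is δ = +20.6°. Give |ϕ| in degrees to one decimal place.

Polar night requires cos h₀ = −tan ϕ tan δ ≥ 1, i.e. tan ϕ tan δ ≤ −1.
The boundary is |tan ϕ| · |tan δ| = 1, so |ϕ| = 90° − |δ| = 90° − 20.6° = 69.4° in the southern hemisphere.

|ϕ| = 69.4°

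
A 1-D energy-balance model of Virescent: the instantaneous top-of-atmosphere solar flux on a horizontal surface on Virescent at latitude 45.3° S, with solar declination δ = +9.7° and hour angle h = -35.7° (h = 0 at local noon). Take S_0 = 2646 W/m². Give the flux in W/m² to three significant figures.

1.17e+03 W/m²

cos θ_z = sin ϕ sin δ + cos ϕ cos δ cos h = -0.119762 + 0.563049 = 0.443287.
Flux = S_0 · cos θ_z = 2646 × 0.443287 = 1173 W/m².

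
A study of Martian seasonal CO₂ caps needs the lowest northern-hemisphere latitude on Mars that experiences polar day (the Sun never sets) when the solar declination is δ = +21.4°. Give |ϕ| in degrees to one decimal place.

Polar day requires cos h₀ = −tan ϕ tan δ ≤ −1, i.e. tan ϕ tan δ ≥ 1.
The boundary is |tan ϕ| · |tan δ| = 1, so |ϕ| = 90° − |δ| = 90° − 21.4° = 68.6° in the northern hemisphere.

|ϕ| = 68.6°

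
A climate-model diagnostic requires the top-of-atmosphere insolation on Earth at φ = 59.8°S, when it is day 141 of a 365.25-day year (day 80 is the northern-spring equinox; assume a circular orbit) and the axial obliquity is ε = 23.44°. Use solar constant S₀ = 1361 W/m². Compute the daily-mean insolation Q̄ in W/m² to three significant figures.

Solar longitude: λ_s = 360° × (141 − 80)/365.25 = 60.123°.
sin δ = sin 23.44° × sin 60.123° = 0.34492, so δ = +20.177°.
cos H₀ = −tan(-59.8°) tan(+20.177°) = 0.6314, H₀ = 0.8875 rad.
Bracket: H₀ sin φ sin δ + cos φ cos δ sin H₀ = 0.8875×-0.86427×0.34492 + 0.50302×0.93863×0.77547 = -0.264567 + 0.366138 = 0.101571.
Q̄ = (S₀/π) × [bracket] = (1361/π) × 0.101571 = 44.00 W/m².

Q̄ ≈ 44.0 W/m²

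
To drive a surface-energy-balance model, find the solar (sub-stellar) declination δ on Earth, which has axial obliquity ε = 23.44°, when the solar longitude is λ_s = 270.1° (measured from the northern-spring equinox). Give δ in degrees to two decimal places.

sin δ = sin ε · sin λ_s = sin 23.44° × sin 270.1° = -0.397788.
δ = arcsin(-0.397788) = -23.44°.

δ = -23.44°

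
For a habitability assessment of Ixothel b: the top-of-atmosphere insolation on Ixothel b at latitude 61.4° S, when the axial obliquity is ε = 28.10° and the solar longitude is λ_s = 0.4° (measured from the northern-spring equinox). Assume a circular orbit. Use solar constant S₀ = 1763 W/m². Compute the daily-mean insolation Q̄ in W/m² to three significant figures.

Solar declination: sin δ = sin ε · sin λ_s = sin 28.10° × sin 0.4° = 0.00329, so δ = +0.188°.
cos H₀ = −tan(-61.4°) tan(+0.188°) = 0.0060, H₀ = 1.5648 rad.
Bracket: H₀ sin φ sin δ + cos φ cos δ sin H₀ = 1.5648×-0.87798×0.00329 + 0.47869×0.99999×0.99998 = -0.004520 + 0.478676 = 0.474156.
Q̄ = (S₀/π) × [bracket] = (1763/π) × 0.474156 = 266.1 W/m².

Q̄ ≈ 266 W/m²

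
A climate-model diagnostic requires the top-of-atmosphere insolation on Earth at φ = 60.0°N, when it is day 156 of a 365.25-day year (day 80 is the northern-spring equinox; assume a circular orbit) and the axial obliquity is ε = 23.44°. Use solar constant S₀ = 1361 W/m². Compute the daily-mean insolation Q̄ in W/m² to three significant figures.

Solar longitude: λ_s = 360° × (156 − 80)/365.25 = 74.908°.
sin δ = sin 23.44° × sin 74.908° = 0.38407, so δ = +22.586°.
cos H₀ = −tan(+60.0°) tan(+22.586°) = -0.7205, H₀ = 2.3753 rad.
Bracket: H₀ sin φ sin δ + cos φ cos δ sin H₀ = 2.3753×0.86603×0.38407 + 0.50000×0.92330×0.69347 = 0.790063 + 0.320140 = 1.110203.
Q̄ = (S₀/π) × [bracket] = (1361/π) × 1.110203 = 481.0 W/m².

Q̄ ≈ 481 W/m²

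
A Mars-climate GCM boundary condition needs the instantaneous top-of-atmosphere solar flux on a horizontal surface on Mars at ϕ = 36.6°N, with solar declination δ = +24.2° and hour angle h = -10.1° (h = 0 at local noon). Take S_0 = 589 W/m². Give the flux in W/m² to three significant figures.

569 W/m²

cos θ_z = sin ϕ sin δ + cos ϕ cos δ cos h = 0.244406 + 0.720918 = 0.965324.
Flux = S_0 · cos θ_z = 589 × 0.965324 = 568.6 W/m².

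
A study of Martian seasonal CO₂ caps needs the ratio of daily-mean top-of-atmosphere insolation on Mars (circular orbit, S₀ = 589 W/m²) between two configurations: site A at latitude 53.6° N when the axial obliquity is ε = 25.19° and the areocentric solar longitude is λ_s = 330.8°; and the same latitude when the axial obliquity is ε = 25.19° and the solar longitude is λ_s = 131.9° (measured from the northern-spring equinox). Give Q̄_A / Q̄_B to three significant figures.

— Configuration A (φ=+53.6°):
sin δ = sin 25.19° × sin 330.8° = -0.20764, so δ = -11.984°.
cos H₀ = −tan(+53.6°) tan(-11.984°) = 0.2879, H₀ = 1.2787 rad.
Bracket: H₀ sin φ sin δ + cos φ cos δ sin H₀ = 1.2787×0.80489×-0.20764 + 0.59342×0.97820×0.95766 = -0.213706 + 0.555906 = 0.342200.
Q̄ = (S₀/π) × [bracket] = (589/π) × 0.342200 = 64.157 W/m².
— Configuration B (φ=+53.6°):
Solar declination: sin δ = sin ε · sin λ_s = sin 25.19° × sin 131.9° = 0.31679, so δ = +18.469°.
cos H₀ = −tan(+53.6°) tan(+18.469°) = -0.4530, H₀ = 2.0410 rad.
Bracket: H₀ sin φ sin δ + cos φ cos δ sin H₀ = 2.0410×0.80489×0.31679 + 0.59342×0.94849×0.89150 = 0.520416 + 0.501783 = 1.022199.
Q̄ = (S₀/π) × [bracket] = (589/π) × 1.022199 = 191.65 W/m².
Ratio Q̄_A / Q̄_B = 64.157 / 191.65 = 0.3348.

Q̄_A / Q̄_B ≈ 0.335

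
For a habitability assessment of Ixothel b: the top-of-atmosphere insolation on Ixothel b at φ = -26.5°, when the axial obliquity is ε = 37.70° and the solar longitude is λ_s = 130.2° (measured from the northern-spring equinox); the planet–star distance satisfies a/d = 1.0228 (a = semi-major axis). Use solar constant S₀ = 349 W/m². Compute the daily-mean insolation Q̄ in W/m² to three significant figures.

Q̄ ≈ 57.1 W/m²

Solar declination: sin δ = sin ε · sin λ_s = sin 37.70° × sin 130.2° = 0.46708, so δ = +27.845°.
cos H₀ = −tan(-26.5°) tan(+27.845°) = 0.2634, H₀ = 1.3043 rad.
Bracket: H₀ sin φ sin δ + cos φ cos δ sin H₀ = 1.3043×-0.44620×0.46708 + 0.89493×0.88421×0.96469 = -0.271831 + 0.763365 = 0.491534.
Inverse-square distance factor (a/d)² = 1.0228² = 1.046120.
Q̄ = (S₀/π) × 1.046120 × [bracket] = (349/π) × 1.046120 × 0.491534 = 57.12 W/m².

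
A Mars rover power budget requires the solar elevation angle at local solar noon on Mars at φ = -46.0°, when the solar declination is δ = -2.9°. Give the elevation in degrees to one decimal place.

At local noon the hour angle is zero, so the zenith angle equals |φ − δ| = |-46.0° − (-2.900°)| = 43.100°.
Elevation = 90° − 43.100° = 46.9°.

46.9°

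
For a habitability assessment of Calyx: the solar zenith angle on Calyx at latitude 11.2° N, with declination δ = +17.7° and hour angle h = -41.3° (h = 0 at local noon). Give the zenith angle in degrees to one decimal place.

cos θ_z = sin φ sin δ + cos φ cos δ cos h = 0.059054 + 0.702070 = 0.761124.
θ_z = arccos(0.761124) = 40.4°.

θ_z = 40.4°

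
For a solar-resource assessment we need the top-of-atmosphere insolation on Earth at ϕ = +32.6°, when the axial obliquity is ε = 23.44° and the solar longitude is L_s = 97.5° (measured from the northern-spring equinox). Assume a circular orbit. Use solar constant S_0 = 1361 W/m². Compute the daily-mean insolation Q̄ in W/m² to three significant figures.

Q̄ ≈ 493 W/m²

Solar declination: sin δ = sin ε · sin L_s = sin 23.44° × sin 97.5° = 0.39439, so δ = +23.228°.
cos h₀ = −tan(+32.6°) tan(+23.228°) = -0.2745, h₀ = 1.8488 rad.
Bracket: h₀ sin ϕ sin δ + cos ϕ cos δ sin h₀ = 1.8488×0.53877×0.39439 + 0.84245×0.91895×0.96160 = 0.392843 + 0.744441 = 1.137284.
Q̄ = (S_0/π) × [bracket] = (1361/π) × 1.137284 = 492.7 W/m².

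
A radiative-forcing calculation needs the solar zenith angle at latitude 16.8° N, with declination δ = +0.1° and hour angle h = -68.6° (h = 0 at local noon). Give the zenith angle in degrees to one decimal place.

θ_z = 69.5°

cos θ_z = sin ϕ sin δ + cos ϕ cos δ cos h = 0.000504 + 0.349303 = 0.349807.
θ_z = arccos(0.349807) = 69.5°.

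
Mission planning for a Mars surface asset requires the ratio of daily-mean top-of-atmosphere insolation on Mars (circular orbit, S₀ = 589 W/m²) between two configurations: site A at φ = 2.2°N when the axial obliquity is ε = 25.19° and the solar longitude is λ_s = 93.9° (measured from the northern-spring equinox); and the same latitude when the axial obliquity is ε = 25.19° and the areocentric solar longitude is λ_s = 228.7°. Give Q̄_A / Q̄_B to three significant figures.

— Configuration A (φ=+2.2°):
Solar declination: sin δ = sin ε · sin λ_s = sin 25.19° × sin 93.9° = 0.42464, so δ = +25.128°.
cos H₀ = −tan(+2.2°) tan(+25.128°) = -0.0180, H₀ = 1.5888 rad.
Bracket: H₀ sin φ sin δ + cos φ cos δ sin H₀ = 1.5888×0.03839×0.42464 + 0.99926×0.90536×0.99984 = 0.025901 + 0.904545 = 0.930446.
Q̄ = (S₀/π) × [bracket] = (589/π) × 0.930446 = 174.44 W/m².
— Configuration B (φ=+2.2°):
sin δ = sin 25.19° × sin 228.7° = -0.31975, so δ = -18.648°.
cos H₀ = −tan(+2.2°) tan(-18.648°) = 0.0130, H₀ = 1.5578 rad.
Bracket: H₀ sin φ sin δ + cos φ cos δ sin H₀ = 1.5578×0.03839×-0.31975 + 0.99926×0.94750×0.99992 = -0.019122 + 0.946723 = 0.927601.
Q̄ = (S₀/π) × [bracket] = (589/π) × 0.927601 = 173.91 W/m².
Ratio Q̄_A / Q̄_B = 174.44 / 173.91 = 1.003.

Q̄_A / Q̄_B ≈ 1.00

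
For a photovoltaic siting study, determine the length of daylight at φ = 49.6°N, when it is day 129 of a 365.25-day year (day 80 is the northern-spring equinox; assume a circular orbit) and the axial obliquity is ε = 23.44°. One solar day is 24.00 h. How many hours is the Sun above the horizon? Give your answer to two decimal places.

14.86 h

Solar longitude: λ_s = 360° × (129 − 80)/365.25 = 48.296°.
sin δ = sin 23.44° × sin 48.296° = 0.29698, so δ = +17.277°.
cos H₀ = −tan φ · tan δ = −tan(+49.6°) × tan(+17.277°) = -0.3654, so H₀ = 1.9449 rad = 111.43°.
Daylight = 2H₀/(2π) × 24.00 h = (1.9449/π) × 24.00 = 14.86 h.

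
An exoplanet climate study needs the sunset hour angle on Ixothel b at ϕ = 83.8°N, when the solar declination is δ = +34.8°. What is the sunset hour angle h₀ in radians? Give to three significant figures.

h₀ = 3.14 rad

Sunrise equation: cos h₀ = −tan ϕ · tan δ = -6.3978 ≤ −1, so the host star never sets (polar day) and h₀ = π.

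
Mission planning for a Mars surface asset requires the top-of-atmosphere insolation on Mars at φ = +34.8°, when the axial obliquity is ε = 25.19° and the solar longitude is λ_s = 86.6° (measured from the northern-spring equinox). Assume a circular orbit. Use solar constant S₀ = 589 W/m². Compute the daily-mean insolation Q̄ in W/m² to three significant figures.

Q̄ ≈ 218 W/m²

Solar declination: sin δ = sin ε · sin λ_s = sin 25.19° × sin 86.6° = 0.42487, so δ = +25.143°.
cos H₀ = −tan(+34.8°) tan(+25.143°) = -0.3262, H₀ = 1.9031 rad.
Bracket: H₀ sin φ sin δ + cos φ cos δ sin H₀ = 1.9031×0.57071×0.42487 + 0.82115×0.90525×0.94530 = 0.461459 + 0.702685 = 1.164144.
Q̄ = (S₀/π) × [bracket] = (589/π) × 1.164144 = 218.3 W/m².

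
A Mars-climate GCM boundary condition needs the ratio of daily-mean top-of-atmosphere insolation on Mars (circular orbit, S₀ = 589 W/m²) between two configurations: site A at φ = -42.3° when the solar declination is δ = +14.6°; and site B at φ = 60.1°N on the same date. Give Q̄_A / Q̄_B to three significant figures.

Q̄_A / Q̄_B ≈ 0.536

— Configuration A (φ=-42.3°):
cos H₀ = −tan(-42.3°) tan(+14.600°) = 0.2370, H₀ = 1.3315 rad.
Bracket: H₀ sin φ sin δ + cos φ cos δ sin H₀ = 1.3315×-0.67301×0.25207 + 0.73963×0.96771×0.97151 = -0.225883 + 0.695356 = 0.469473.
Q̄ = (S₀/π) × [bracket] = (589/π) × 0.469473 = 88.019 W/m².
— Configuration B (φ=+60.1°):
cos H₀ = −tan(+60.1°) tan(+14.600°) = -0.4530, H₀ = 2.0409 rad.
Bracket: H₀ sin φ sin δ + cos φ cos δ sin H₀ = 2.0409×0.86690×0.25207 + 0.49849×0.96771×0.89152 = 0.445976 + 0.430064 = 0.876040.
Q̄ = (S₀/π) × [bracket] = (589/π) × 0.876040 = 164.24 W/m².
Ratio Q̄_A / Q̄_B = 88.019 / 164.24 = 0.5359.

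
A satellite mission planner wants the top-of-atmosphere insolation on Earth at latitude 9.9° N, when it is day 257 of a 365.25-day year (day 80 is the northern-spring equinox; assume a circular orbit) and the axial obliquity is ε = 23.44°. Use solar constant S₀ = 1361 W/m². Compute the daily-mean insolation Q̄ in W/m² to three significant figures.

Q̄ ≈ 431 W/m²

Solar longitude: λ_s = 360° × (257 − 80)/365.25 = 174.456°.
sin δ = sin 23.44° × sin 174.456° = 0.03843, so δ = +2.203°.
cos H₀ = −tan(+9.9°) tan(+2.203°) = -0.0067, H₀ = 1.5775 rad.
Bracket: H₀ sin φ sin δ + cos φ cos δ sin H₀ = 1.5775×0.17193×0.03843 + 0.98511×0.99926×0.99998 = 0.010423 + 0.984361 = 0.994784.
Q̄ = (S₀/π) × [bracket] = (1361/π) × 0.994784 = 431.0 W/m².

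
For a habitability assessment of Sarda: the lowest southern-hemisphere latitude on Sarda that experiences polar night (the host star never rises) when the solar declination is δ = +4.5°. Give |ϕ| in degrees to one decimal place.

Polar night requires cos h₀ = −tan ϕ tan δ ≥ 1, i.e. tan ϕ tan δ ≤ −1.
The boundary is |tan ϕ| · |tan δ| = 1, so |ϕ| = 90° − |δ| = 90° − 4.5° = 85.5° in the southern hemisphere.

|ϕ| = 85.5°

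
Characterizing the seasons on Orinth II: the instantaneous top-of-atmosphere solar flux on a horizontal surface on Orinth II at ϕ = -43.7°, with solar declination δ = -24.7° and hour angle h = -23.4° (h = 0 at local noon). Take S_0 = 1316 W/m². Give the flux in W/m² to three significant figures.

cos θ_z = sin ϕ sin δ + cos ϕ cos δ cos h = 0.288697 + 0.602801 = 0.891498.
Flux = S_0 · cos θ_z = 1316 × 0.891498 = 1173 W/m².

1.17e+03 W/m²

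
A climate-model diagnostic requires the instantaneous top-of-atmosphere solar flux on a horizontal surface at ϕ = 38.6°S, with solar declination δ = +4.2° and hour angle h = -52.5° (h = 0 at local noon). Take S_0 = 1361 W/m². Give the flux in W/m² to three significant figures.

584 W/m²

cos θ_z = sin ϕ sin δ + cos ϕ cos δ cos h = -0.045692 + 0.474482 = 0.428790.
Flux = S_0 · cos θ_z = 1361 × 0.428790 = 583.6 W/m².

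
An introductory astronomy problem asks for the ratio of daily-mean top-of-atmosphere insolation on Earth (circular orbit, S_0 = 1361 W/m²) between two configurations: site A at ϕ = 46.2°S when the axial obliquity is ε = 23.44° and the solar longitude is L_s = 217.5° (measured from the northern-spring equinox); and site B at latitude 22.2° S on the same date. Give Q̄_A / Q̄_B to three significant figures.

Q̄_A / Q̄_B ≈ 0.926

— Configuration A (ϕ=-46.2°):
Solar declination: sin δ = sin ε · sin L_s = sin 23.44° × sin 217.5° = -0.24216, so δ = -14.014°.
cos h₀ = −tan(-46.2°) tan(-14.014°) = -0.2603, h₀ = 1.8341 rad.
Bracket: h₀ sin ϕ sin δ + cos ϕ cos δ sin h₀ = 1.8341×-0.72176×-0.24216 + 0.69214×0.97024×0.96554 = 0.320567 + 0.648401 = 0.968968.
Q̄ = (S_0/π) × [bracket] = (1361/π) × 0.968968 = 419.78 W/m².
— Configuration B (ϕ=-22.2°):
cos h₀ = −tan(-22.2°) tan(-14.014°) = -0.1019, h₀ = 1.6728 rad.
Bracket: h₀ sin ϕ sin δ + cos ϕ cos δ sin h₀ = 1.6728×-0.37784×-0.24216 + 0.92587×0.97024×0.99480 = 0.153057 + 0.893645 = 1.046702.
Q̄ = (S_0/π) × [bracket] = (1361/π) × 1.046702 = 453.45 W/m².
Ratio Q̄_A / Q̄_B = 419.78 / 453.45 = 0.9257.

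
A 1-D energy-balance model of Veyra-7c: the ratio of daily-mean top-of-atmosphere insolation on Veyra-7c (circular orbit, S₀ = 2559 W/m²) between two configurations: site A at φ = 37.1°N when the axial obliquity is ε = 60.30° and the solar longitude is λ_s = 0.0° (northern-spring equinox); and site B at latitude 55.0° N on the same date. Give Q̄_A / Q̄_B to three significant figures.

Q̄_A / Q̄_B ≈ 1.39

— Configuration A (φ=+37.1°):
Solar declination: sin δ = sin ε · sin λ_s = sin 60.30° × sin 0.0° = 0.00000, so δ = +0.000°.
cos H₀ = −tan(+37.1°) tan(+0.000°) = -0.0000, H₀ = 1.5708 rad.
Bracket: H₀ sin φ sin δ + cos φ cos δ sin H₀ = 1.5708×0.60321×0.00000 + 0.79758×1.00000×1.00000 = 0.000000 + 0.797580 = 0.797580.
Q̄ = (S₀/π) × [bracket] = (2559/π) × 0.797580 = 649.67 W/m².
— Configuration B (φ=+55.0°):
cos H₀ = −tan(+55.0°) tan(+0.000°) = -0.0000, H₀ = 1.5708 rad.
Bracket: H₀ sin φ sin δ + cos φ cos δ sin H₀ = 1.5708×0.81915×0.00000 + 0.57358×1.00000×1.00000 = 0.000000 + 0.573580 = 0.573580.
Q̄ = (S₀/π) × [bracket] = (2559/π) × 0.573580 = 467.21 W/m².
Ratio Q̄_A / Q̄_B = 649.67 / 467.21 = 1.391.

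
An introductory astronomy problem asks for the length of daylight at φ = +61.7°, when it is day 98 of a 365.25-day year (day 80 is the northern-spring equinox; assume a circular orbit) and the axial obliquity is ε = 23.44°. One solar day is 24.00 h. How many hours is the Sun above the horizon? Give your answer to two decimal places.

13.75 h

Solar longitude: λ_s = 360° × (98 − 80)/365.25 = 17.741°.
sin δ = sin 23.44° × sin 17.741° = 0.12121, so δ = +6.962°.
cos H₀ = −tan φ · tan δ = −tan(+61.7°) × tan(+6.962°) = -0.2268, so H₀ = 1.7996 rad = 103.11°.
Daylight = 2H₀/(2π) × 24.00 h = (1.7996/π) × 24.00 = 13.75 h.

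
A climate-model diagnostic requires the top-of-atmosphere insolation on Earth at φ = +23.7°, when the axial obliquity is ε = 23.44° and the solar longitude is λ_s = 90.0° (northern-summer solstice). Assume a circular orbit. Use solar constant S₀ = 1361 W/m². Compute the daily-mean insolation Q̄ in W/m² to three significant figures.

Q̄ ≈ 479 W/m²

Solar declination: sin δ = sin ε · sin λ_s = sin 23.44° × sin 90.0° = 0.39779, so δ = +23.440°.
cos H₀ = −tan(+23.7°) tan(+23.440°) = -0.1903, H₀ = 1.7623 rad.
Bracket: H₀ sin φ sin δ + cos φ cos δ sin H₀ = 1.7623×0.40195×0.39779 + 0.91566×0.91748×0.98172 = 0.281777 + 0.824743 = 1.106520.
Q̄ = (S₀/π) × [bracket] = (1361/π) × 1.106520 = 479.4 W/m².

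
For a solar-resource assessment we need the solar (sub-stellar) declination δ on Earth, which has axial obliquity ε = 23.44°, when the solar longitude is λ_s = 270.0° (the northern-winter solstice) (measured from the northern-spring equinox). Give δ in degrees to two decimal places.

sin δ = sin ε · sin λ_s = sin 23.44° × sin 270.0° = -0.397789.
δ = arcsin(-0.397789) = -23.44°.

δ = -23.44°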